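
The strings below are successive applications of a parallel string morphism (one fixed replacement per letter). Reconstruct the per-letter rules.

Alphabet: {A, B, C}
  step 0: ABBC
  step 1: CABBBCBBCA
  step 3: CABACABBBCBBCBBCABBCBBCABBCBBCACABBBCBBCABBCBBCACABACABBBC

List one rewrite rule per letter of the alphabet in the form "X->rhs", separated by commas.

A->CAB, B->BBC, C->A

  step 0 ⇒ step 1: ABBC ⇒ CAB·BBC·BBC·A
    A ↦ CAB
    B ↦ BBC
    C ↦ A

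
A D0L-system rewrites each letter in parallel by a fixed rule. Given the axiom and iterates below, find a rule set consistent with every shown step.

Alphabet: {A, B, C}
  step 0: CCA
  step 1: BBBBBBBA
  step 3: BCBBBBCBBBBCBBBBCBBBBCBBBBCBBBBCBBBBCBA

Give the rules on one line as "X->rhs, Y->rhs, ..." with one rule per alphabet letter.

A->BA, B->BC, C->BBB

  step 0 ⇒ step 1: CCA ⇒ BBB·BBB·BA
    A ↦ BA
    C ↦ BBB
    B ↦ BC  (constrained at step 1)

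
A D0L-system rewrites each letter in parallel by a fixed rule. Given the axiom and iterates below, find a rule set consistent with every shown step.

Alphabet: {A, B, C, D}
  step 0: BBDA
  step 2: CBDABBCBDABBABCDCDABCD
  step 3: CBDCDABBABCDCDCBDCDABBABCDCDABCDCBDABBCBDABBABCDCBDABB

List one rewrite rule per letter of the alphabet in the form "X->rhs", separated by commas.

A->AB, B->CD, C->CBD, D->ABB

  step 2 ⇒ step 3: CBDABBCBDABBABCDCDABCD ⇒ CBD·CD·ABB·AB·CD·CD·CBD·CD·ABB·AB·CD·CD·AB·CD·CBD·ABB·CBD·ABB·AB·CD·CBD·ABB
    A ↦ AB
    B ↦ CD
    C ↦ CBD
    D ↦ ABB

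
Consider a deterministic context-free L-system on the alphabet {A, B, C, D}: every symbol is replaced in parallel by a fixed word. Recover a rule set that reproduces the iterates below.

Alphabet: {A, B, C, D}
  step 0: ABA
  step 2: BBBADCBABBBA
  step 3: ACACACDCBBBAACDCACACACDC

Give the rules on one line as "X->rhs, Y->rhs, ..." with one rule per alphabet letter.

  step 2 ⇒ step 3: BBBADCBABBBA ⇒ AC·AC·AC·DC·BB·BA·AC·DC·AC·AC·AC·DC
    A ↦ DC
    B ↦ AC
    C ↦ BA
    D ↦ BB

A->DC, B->AC, C->BA, D->BB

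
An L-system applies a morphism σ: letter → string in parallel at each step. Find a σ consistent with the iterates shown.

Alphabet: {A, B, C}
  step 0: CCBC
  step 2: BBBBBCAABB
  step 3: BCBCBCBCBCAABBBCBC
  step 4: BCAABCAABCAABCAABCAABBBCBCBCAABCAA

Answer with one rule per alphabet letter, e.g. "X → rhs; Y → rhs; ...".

A->B, B->BC, C->AA

  step 3 ⇒ step 4: BCBCBCBCBCAABBBCBC ⇒ BC·AA·BC·AA·BC·AA·BC·AA·BC·AA·B·B·BC·BC·BC·AA·BC·AA
    A ↦ B
    B ↦ BC
    C ↦ AA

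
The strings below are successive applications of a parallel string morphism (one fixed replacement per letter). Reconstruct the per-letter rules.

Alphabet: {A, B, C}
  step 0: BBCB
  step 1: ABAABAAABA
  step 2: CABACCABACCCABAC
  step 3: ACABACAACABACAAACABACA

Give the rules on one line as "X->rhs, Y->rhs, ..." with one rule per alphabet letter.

A->C, B->ABA, C->A

  step 2 ⇒ step 3: CABACCABACCCABAC ⇒ A·C·ABA·C·A·A·C·ABA·C·A·A·A·C·ABA·C·A
    A ↦ C
    B ↦ ABA
    C ↦ A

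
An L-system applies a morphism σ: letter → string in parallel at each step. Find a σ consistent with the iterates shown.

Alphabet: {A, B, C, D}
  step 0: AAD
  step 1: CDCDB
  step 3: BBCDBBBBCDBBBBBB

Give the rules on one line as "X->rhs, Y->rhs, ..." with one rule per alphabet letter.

A->CD, B->BB, C->BA, D->B

  step 0 ⇒ step 1: AAD ⇒ CD·CD·B
    A ↦ CD
    D ↦ B
    B ↦ BB  (constrained at step 1)
    C ↦ BA  (constrained at step 1)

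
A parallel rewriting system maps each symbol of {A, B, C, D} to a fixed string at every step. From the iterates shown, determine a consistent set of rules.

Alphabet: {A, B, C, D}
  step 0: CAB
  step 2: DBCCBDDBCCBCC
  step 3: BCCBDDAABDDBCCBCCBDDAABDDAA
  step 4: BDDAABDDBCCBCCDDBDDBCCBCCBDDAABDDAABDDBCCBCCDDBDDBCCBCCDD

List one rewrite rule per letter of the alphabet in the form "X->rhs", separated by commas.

  step 3 ⇒ step 4: BCCBDDAABDDBCCBCCBDDAABDDAA ⇒ BDD·A·A·BDD·BCC·BCC·D·D·BDD·BCC·BCC·BDD·A·A·BDD·A·A·BDD·BCC·BCC·D·D·BDD·BCC·BCC·D·D
    A ↦ D
    B ↦ BDD
    C ↦ A
    D ↦ BCC

A->D, B->BDD, C->A, D->BCC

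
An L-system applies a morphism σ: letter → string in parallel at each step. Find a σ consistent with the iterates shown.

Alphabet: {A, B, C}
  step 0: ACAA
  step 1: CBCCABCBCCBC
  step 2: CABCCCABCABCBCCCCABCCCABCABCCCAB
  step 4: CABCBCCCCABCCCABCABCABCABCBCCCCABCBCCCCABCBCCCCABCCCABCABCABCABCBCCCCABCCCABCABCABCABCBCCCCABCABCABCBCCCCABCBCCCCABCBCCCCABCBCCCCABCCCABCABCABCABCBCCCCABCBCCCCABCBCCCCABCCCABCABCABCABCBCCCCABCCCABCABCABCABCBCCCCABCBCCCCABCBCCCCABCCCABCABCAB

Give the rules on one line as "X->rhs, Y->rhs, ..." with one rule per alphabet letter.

A->CBC, B->CC, C->CAB

  step 1 ⇒ step 2: CBCCABCBCCBC ⇒ CAB·CC·CAB·CAB·CBC·CC·CAB·CC·CAB·CAB·CC·CAB
    A ↦ CBC
    B ↦ CC
    C ↦ CAB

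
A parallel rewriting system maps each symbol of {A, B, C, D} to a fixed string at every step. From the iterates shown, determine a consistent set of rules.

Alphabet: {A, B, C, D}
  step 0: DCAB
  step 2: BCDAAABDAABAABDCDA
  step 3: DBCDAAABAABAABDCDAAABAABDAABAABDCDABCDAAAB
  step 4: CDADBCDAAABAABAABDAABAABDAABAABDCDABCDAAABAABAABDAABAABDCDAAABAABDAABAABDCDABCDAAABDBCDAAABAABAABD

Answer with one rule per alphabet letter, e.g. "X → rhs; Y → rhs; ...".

  step 3 ⇒ step 4: DBCDAAABAABAABDCDAAABAABDAABAABDCDABCDAAAB ⇒ CDA·D·B·CDA·AAB·AAB·AAB·D·AAB·AAB·D·AAB·AAB·D·CDA·B·CDA·AAB·AAB·AAB·D·AAB·AAB·D·CDA·AAB·AAB·D·AAB·AAB·D·CDA·B·CDA·AAB·D·B·CDA·AAB·AAB·AAB·D
    A ↦ AAB
    B ↦ D
    C ↦ B
    D ↦ CDA

A->AAB, B->D, C->B, D->CDA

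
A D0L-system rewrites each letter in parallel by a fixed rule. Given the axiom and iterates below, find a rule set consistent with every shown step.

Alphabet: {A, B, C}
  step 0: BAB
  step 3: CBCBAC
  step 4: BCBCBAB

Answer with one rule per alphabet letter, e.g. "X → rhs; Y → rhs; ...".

  step 3 ⇒ step 4: CBCBAC ⇒ B·C·B·C·BA·B
    A ↦ BA
    B ↦ C
    C ↦ B

A->BA, B->C, C->B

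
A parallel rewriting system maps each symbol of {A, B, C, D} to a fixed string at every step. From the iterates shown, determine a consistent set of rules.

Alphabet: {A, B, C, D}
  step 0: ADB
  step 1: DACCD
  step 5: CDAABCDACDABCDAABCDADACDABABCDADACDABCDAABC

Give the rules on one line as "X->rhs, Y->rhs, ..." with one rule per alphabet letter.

A->DA, B->CD, C->AB, D->C

  step 0 ⇒ step 1: ADB ⇒ DA·C·CD
    A ↦ DA
    B ↦ CD
    D ↦ C
    C ↦ AB  (constrained at step 1)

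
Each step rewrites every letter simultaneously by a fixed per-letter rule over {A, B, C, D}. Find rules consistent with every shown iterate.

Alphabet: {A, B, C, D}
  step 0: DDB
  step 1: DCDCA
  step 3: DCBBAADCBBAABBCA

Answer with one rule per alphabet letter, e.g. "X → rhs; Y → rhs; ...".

  step 0 ⇒ step 1: DDB ⇒ DC·DC·A
    B ↦ A
    D ↦ DC
    A ↦ CA  (constrained at step 1)
    C ↦ BB  (constrained at step 1)

A->CA, B->A, C->BB, D->DC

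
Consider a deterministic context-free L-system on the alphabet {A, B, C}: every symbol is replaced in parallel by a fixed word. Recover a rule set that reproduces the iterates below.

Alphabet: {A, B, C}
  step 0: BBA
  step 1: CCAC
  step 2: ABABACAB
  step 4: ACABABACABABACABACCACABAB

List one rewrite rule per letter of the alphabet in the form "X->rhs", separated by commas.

  step 1 ⇒ step 2: CCAC ⇒ AB·AB·AC·AB
    A ↦ AC
    C ↦ AB
  step 0 ⇒ step 1: BBA ⇒ C·C·AC
    B ↦ C

A->AC, B->C, C->AB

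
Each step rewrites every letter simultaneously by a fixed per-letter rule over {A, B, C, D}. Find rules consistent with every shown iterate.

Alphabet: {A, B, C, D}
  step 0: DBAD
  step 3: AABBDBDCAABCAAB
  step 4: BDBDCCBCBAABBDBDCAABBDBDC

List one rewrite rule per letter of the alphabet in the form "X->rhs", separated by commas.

A->BD, B->C, C->AAB, D->B

  step 3 ⇒ step 4: AABBDBDCAABCAAB ⇒ BD·BD·C·C·B·C·B·AAB·BD·BD·C·AAB·BD·BD·C
    A ↦ BD
    B ↦ C
    C ↦ AAB
    D ↦ B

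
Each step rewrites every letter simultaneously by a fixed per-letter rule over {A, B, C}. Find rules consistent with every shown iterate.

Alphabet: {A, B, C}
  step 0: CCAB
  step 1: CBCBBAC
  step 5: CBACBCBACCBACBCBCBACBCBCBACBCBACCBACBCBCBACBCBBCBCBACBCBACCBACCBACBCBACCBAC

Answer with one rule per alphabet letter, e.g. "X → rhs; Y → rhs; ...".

  step 0 ⇒ step 1: CCAB ⇒ CB·CB·B·AC
    A ↦ B
    B ↦ AC
    C ↦ CB

A->B, B->AC, C->CB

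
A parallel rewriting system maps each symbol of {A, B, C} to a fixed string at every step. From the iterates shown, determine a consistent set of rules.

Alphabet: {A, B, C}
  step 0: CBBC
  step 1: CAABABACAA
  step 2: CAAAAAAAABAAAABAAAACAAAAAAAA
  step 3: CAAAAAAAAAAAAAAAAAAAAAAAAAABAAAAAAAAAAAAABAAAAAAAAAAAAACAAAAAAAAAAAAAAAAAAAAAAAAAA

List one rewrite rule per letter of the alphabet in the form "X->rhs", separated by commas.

A->AAA, B->BA, C->CAA

  step 2 ⇒ step 3: CAAAAAAAABAAAABAAAACAAAAAAAA ⇒ CAA·AAA·AAA·AAA·AAA·AAA·AAA·AAA·AAA·BA·AAA·AAA·AAA·AAA·BA·AAA·AAA·AAA·AAA·CAA·AAA·AAA·AAA·AAA·AAA·AAA·AAA·AAA
    A ↦ AAA
    B ↦ BA
    C ↦ CAA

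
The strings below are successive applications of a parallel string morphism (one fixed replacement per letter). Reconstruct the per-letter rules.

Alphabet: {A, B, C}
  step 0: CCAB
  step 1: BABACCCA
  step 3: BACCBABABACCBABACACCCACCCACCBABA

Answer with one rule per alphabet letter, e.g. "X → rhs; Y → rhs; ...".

A->CC, B->CA, C->BA

  step 0 ⇒ step 1: CCAB ⇒ BA·BA·CC·CA
    A ↦ CC
    B ↦ CA
    C ↦ BA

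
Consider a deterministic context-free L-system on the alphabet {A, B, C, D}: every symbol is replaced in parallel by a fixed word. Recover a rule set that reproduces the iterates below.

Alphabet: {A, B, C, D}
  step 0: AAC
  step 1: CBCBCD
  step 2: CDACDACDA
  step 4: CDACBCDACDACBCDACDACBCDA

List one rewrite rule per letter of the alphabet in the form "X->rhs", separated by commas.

  step 1 ⇒ step 2: CBCBCD ⇒ CD·A·CD·A·CD·A
    B ↦ A
    C ↦ CD
    D ↦ A
  step 0 ⇒ step 1: AAC ⇒ CB·CB·CD
    A ↦ CB

A->CB, B->A, C->CD, D->A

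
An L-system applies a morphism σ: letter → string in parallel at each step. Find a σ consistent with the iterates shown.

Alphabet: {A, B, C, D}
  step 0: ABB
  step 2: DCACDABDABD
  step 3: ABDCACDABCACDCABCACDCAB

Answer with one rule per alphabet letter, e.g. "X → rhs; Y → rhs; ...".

  step 2 ⇒ step 3: DCACDABDABD ⇒ AB·D·CAC·D·AB·CAC·DC·AB·CAC·DC·AB
    A ↦ CAC
    B ↦ DC
    C ↦ D
    D ↦ AB

A->CAC, B->DC, C->D, D->AB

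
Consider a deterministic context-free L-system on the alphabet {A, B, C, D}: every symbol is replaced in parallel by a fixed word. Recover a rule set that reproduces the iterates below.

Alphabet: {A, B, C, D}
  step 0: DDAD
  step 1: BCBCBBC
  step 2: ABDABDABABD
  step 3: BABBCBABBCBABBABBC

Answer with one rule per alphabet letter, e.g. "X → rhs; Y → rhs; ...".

  step 2 ⇒ step 3: ABDABDABABD ⇒ B·AB·BC·B·AB·BC·B·AB·B·AB·BC
    A ↦ B
    B ↦ AB
    D ↦ BC
  step 1 ⇒ step 2: BCBCBBC ⇒ AB·D·AB·D·AB·AB·D
    C ↦ D

A->B, B->AB, C->D, D->BC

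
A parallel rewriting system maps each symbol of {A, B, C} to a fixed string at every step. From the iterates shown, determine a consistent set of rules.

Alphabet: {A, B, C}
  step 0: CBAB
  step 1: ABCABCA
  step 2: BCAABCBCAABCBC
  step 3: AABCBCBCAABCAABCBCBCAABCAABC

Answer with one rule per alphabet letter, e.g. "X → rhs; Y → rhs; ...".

A->BC, B->A, C->ABC

  step 2 ⇒ step 3: BCAABCBCAABCBC ⇒ A·ABC·BC·BC·A·ABC·A·ABC·BC·BC·A·ABC·A·ABC
    A ↦ BC
    B ↦ A
    C ↦ ABC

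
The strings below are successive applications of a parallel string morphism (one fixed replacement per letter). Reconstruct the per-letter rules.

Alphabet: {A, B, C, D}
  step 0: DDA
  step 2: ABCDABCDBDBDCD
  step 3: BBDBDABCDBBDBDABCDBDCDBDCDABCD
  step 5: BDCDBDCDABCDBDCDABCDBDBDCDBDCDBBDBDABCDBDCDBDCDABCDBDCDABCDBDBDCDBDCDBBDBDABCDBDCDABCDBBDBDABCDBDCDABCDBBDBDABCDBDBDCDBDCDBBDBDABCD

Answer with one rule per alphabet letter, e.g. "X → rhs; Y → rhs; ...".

A->BBD, B->BD, C->AB, D->CD

  step 2 ⇒ step 3: ABCDABCDBDBDCD ⇒ BBD·BD·AB·CD·BBD·BD·AB·CD·BD·CD·BD·CD·AB·CD
    A ↦ BBD
    B ↦ BD
    C ↦ AB
    D ↦ CD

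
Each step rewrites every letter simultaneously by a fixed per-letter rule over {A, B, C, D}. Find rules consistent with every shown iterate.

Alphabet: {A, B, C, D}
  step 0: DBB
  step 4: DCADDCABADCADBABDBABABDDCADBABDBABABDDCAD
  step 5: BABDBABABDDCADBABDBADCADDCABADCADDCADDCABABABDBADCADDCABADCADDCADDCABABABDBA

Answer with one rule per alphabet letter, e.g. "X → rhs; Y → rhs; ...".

A->D, B->DCA, C->B, D->BA

  step 4 ⇒ step 5: DCADDCABADCADBABDBABABDDCADBABDBABABDDCAD ⇒ BA·B·D·BA·BA·B·D·DCA·D·BA·B·D·BA·DCA·D·DCA·BA·DCA·D·DCA·D·DCA·BA·BA·B·D·BA·DCA·D·DCA·BA·DCA·D·DCA·D·DCA·BA·BA·B·D·BA
    A ↦ D
    B ↦ DCA
    C ↦ B
    D ↦ BA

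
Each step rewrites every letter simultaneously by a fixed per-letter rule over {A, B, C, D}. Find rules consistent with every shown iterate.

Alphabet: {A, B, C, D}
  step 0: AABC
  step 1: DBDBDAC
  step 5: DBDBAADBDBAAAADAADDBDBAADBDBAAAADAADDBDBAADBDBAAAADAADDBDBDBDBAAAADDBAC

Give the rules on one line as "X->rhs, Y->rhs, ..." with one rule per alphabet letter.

  step 0 ⇒ step 1: AABC ⇒ DB·DB·D·AC
    A ↦ DB
    B ↦ D
    C ↦ AC
    D ↦ AA  (constrained at step 1)

A->DB, B->D, C->AC, D->AA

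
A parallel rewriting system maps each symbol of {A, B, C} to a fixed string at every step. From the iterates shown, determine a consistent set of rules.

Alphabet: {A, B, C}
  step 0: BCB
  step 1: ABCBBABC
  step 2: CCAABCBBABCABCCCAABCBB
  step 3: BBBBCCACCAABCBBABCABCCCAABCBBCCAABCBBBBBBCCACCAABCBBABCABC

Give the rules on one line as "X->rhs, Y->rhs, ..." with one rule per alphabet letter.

A->CCA, B->ABC, C->BB

  step 2 ⇒ step 3: CCAABCBBABCABCCCAABCBB ⇒ BB·BB·CCA·CCA·ABC·BB·ABC·ABC·CCA·ABC·BB·CCA·ABC·BB·BB·BB·CCA·CCA·ABC·BB·ABC·ABC
    A ↦ CCA
    B ↦ ABC
    C ↦ BB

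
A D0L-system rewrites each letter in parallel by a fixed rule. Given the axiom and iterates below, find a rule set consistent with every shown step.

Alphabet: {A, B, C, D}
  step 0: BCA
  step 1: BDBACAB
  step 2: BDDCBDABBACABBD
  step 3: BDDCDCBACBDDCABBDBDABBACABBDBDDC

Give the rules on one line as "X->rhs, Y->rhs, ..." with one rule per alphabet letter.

A->AB, B->BD, C->BAC, D->DC

  step 2 ⇒ step 3: BDDCBDABBACABBD ⇒ BD·DC·DC·BAC·BD·DC·AB·BD·BD·AB·BAC·AB·BD·BD·DC
    A ↦ AB
    B ↦ BD
    C ↦ BAC
    D ↦ DC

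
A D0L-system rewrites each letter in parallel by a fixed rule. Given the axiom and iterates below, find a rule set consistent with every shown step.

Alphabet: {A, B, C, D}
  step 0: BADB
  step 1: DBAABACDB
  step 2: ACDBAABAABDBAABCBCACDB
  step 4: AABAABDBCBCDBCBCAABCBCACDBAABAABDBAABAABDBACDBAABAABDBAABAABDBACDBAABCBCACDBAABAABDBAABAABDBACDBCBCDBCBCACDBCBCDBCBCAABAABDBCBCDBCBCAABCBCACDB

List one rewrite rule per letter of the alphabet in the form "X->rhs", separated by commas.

A->AAB, B->DB, C->CBC, D->AC

  step 1 ⇒ step 2: DBAABACDB ⇒ AC·DB·AAB·AAB·DB·AAB·CBC·AC·DB
    A ↦ AAB
    B ↦ DB
    C ↦ CBC
    D ↦ AC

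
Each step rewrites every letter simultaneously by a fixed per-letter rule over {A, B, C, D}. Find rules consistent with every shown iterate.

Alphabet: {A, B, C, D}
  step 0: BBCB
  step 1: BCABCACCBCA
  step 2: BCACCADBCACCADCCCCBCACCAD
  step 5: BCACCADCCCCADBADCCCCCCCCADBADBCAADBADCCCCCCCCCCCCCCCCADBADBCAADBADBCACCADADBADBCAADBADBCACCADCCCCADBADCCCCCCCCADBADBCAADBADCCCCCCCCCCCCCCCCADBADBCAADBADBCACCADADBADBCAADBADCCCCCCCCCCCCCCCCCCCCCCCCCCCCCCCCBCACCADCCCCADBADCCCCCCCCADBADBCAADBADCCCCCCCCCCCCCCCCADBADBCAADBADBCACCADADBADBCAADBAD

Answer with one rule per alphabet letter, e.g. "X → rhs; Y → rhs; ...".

  step 1 ⇒ step 2: BCABCACCBCA ⇒ BCA·CC·AD·BCA·CC·AD·CC·CC·BCA·CC·AD
    A ↦ AD
    B ↦ BCA
    C ↦ CC
    D ↦ BAD  (constrained at step 2)

A->AD, B->BCA, C->CC, D->BAD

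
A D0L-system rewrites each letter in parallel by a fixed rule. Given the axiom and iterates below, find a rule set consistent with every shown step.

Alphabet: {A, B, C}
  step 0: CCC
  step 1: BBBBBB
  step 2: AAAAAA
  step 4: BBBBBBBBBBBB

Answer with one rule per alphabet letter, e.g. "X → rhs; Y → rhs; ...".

  step 1 ⇒ step 2: BBBBBB ⇒ A·A·A·A·A·A
    B ↦ A
    A ↦ C  (constrained at step 2)
  step 0 ⇒ step 1: CCC ⇒ BB·BB·BB
    C ↦ BB

A->C, B->A, C->BB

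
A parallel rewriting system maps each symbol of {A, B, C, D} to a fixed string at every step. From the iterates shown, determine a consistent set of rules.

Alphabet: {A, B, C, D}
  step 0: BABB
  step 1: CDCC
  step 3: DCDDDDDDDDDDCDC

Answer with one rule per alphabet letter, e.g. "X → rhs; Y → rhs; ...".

A->D, B->C, C->AB, D->DDD

  step 0 ⇒ step 1: BABB ⇒ C·D·C·C
    A ↦ D
    B ↦ C
    C ↦ AB  (constrained at step 1)
    D ↦ DDD  (constrained at step 1)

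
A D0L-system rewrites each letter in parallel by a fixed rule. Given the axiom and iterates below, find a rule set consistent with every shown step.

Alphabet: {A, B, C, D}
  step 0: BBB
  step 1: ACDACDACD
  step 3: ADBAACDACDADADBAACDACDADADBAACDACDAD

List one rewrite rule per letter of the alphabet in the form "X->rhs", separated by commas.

  step 0 ⇒ step 1: BBB ⇒ ACD·ACD·ACD
    B ↦ ACD
    A ↦ AD  (constrained at step 1)
    C ↦ B  (constrained at step 1)
    D ↦ BA  (constrained at step 1)

A->AD, B->ACD, C->B, D->BA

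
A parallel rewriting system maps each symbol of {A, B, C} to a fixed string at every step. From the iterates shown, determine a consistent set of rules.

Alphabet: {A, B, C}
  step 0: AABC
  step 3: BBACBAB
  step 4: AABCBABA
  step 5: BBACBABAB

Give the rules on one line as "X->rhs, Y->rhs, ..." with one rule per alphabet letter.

  step 4 ⇒ step 5: AABCBABA ⇒ B·B·A·CB·A·B·A·B
    A ↦ B
    B ↦ A
    C ↦ CB

A->B, B->A, C->CB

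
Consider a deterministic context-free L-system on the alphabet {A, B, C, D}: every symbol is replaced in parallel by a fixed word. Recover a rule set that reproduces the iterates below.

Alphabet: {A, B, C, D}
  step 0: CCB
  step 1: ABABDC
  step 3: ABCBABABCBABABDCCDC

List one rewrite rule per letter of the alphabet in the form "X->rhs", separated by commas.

A->C, B->DC, C->AB, D->CB

  step 0 ⇒ step 1: CCB ⇒ AB·AB·DC
    B ↦ DC
    C ↦ AB
    A ↦ C  (constrained at step 1)
    D ↦ CB  (constrained at step 1)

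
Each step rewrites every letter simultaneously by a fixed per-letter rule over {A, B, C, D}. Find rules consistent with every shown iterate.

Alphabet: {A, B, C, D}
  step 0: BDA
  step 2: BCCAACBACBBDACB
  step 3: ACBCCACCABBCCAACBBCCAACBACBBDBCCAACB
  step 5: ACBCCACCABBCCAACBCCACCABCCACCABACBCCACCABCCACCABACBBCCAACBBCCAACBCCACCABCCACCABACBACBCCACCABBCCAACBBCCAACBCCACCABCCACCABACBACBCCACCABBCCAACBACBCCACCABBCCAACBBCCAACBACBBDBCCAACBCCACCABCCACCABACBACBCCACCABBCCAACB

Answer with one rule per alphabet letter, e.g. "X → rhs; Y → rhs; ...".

A->B, B->ACB, C->CCA, D->BD

  step 2 ⇒ step 3: BCCAACBACBBDACB ⇒ ACB·CCA·CCA·B·B·CCA·ACB·B·CCA·ACB·ACB·BD·B·CCA·ACB
    A ↦ B
    B ↦ ACB
    C ↦ CCA
    D ↦ BD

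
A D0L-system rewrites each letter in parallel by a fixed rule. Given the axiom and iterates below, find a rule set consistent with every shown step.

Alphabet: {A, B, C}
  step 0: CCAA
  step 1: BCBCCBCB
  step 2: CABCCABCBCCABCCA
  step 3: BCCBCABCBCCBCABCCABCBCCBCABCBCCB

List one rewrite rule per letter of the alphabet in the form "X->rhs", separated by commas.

  step 2 ⇒ step 3: CABCCABCBCCABCCA ⇒ BC·CB·CA·BC·BC·CB·CA·BC·CA·BC·BC·CB·CA·BC·BC·CB
    A ↦ CB
    B ↦ CA
    C ↦ BC

A->CB, B->CA, C->BC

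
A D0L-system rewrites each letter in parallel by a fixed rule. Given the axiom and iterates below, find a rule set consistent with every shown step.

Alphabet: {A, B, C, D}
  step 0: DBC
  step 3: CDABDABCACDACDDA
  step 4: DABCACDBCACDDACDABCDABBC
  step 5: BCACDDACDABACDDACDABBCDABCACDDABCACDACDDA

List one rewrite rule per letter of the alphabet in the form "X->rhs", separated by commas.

  step 4 ⇒ step 5: DABCACDBCACDDACDABCDABBC ⇒ B·C·ACD·DA·C·DA·B·ACD·DA·C·DA·B·B·C·DA·B·C·ACD·DA·B·C·ACD·ACD·DA
    A ↦ C
    B ↦ ACD
    C ↦ DA
    D ↦ B

A->C, B->ACD, C->DA, D->B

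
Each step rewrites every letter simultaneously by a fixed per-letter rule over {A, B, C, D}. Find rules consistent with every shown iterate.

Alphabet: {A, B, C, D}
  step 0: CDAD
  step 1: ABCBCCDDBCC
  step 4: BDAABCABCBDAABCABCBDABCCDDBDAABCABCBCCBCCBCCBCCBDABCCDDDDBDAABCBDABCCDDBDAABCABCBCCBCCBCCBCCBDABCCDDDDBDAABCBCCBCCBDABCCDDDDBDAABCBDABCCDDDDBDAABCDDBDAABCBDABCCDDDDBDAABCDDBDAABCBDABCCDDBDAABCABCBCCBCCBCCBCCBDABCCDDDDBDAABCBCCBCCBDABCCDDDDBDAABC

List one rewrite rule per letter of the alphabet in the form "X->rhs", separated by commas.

  step 0 ⇒ step 1: CDAD ⇒ ABC·BCC·DD·BCC
    A ↦ DD
    C ↦ ABC
    D ↦ BCC
    B ↦ BDA  (constrained at step 1)

A->DD, B->BDA, C->ABC, D->BCC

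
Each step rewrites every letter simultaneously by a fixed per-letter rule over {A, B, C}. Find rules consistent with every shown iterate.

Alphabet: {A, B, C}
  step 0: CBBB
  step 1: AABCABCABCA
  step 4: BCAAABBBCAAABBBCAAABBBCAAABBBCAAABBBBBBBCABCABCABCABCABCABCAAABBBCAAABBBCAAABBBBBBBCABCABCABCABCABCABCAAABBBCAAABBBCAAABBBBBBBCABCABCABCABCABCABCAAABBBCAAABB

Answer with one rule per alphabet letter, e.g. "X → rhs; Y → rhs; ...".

  step 0 ⇒ step 1: CBBB ⇒ AA·BCA·BCA·BCA
    B ↦ BCA
    C ↦ AA
    A ↦ BB  (constrained at step 1)

A->BB, B->BCA, C->AA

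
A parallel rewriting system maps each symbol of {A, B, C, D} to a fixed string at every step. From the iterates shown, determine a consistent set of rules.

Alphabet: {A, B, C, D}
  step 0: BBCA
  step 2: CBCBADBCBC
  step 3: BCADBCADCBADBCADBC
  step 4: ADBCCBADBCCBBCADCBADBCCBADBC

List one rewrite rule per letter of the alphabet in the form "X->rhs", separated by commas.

A->C, B->AD, C->BC, D->B

  step 3 ⇒ step 4: BCADBCADCBADBCADBC ⇒ AD·BC·C·B·AD·BC·C·B·BC·AD·C·B·AD·BC·C·B·AD·BC
    A ↦ C
    B ↦ AD
    C ↦ BC
    D ↦ B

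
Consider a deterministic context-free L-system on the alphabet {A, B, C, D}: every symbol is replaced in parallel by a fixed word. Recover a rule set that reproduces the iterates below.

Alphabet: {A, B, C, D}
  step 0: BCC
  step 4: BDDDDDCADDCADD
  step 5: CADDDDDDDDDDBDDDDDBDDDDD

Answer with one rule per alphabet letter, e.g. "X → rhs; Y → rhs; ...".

A->D, B->CA, C->B, D->DD

  step 4 ⇒ step 5: BDDDDDCADDCADD ⇒ CA·DD·DD·DD·DD·DD·B·D·DD·DD·B·D·DD·DD
    A ↦ D
    B ↦ CA
    C ↦ B
    D ↦ DD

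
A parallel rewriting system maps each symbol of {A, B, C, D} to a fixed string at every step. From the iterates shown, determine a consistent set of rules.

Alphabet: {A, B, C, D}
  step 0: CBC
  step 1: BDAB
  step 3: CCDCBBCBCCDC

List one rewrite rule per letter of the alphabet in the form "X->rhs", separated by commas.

A->CDC, B->DA, C->B, D->C

  step 0 ⇒ step 1: CBC ⇒ B·DA·B
    B ↦ DA
    C ↦ B
    A ↦ CDC  (constrained at step 1)
    D ↦ C  (constrained at step 1)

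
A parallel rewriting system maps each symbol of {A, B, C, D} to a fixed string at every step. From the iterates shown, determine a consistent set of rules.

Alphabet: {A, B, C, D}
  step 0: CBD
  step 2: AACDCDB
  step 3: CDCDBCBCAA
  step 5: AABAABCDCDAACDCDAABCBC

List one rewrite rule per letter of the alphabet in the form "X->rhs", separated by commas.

  step 2 ⇒ step 3: AACDCDB ⇒ CD·CD·B·C·B·C·AA
    A ↦ CD
    B ↦ AA
    C ↦ B
    D ↦ C

A->CD, B->AA, C->B, D->C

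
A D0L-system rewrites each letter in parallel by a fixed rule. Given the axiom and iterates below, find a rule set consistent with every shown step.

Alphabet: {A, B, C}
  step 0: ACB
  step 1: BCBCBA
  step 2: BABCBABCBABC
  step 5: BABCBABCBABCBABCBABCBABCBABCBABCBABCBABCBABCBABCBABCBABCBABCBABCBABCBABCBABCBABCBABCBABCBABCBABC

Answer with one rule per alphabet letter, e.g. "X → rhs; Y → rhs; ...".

  step 1 ⇒ step 2: BCBCBA ⇒ BA·BC·BA·BC·BA·BC
    A ↦ BC
    B ↦ BA
    C ↦ BC

A->BC, B->BA, C->BC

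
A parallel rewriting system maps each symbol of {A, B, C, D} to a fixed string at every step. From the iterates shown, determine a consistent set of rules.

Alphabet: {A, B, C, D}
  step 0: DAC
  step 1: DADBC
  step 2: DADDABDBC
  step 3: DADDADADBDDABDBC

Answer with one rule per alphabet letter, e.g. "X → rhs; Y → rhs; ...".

  step 2 ⇒ step 3: DADDABDBC ⇒ DA·D·DA·DA·D·BD·DA·BD·BC
    A ↦ D
    B ↦ BD
    C ↦ BC
    D ↦ DA

A->D, B->BD, C->BC, D->DA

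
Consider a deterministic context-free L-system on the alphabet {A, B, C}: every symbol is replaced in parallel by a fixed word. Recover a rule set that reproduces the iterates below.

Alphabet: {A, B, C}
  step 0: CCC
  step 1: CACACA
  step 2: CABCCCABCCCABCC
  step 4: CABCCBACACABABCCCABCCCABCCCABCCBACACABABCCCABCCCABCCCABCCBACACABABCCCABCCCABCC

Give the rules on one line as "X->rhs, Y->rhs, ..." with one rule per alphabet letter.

  step 1 ⇒ step 2: CACACA ⇒ CA·BCC·CA·BCC·CA·BCC
    A ↦ BCC
    C ↦ CA
    B ↦ BA  (constrained at step 2)

A->BCC, B->BA, C->CA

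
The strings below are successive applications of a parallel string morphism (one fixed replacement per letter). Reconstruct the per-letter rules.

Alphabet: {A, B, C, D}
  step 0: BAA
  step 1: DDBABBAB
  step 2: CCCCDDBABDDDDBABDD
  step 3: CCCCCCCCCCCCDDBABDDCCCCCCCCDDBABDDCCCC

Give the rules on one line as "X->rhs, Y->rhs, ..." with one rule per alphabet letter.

A->BAB, B->DD, C->CC, D->CC

  step 2 ⇒ step 3: CCCCDDBABDDDDBABDD ⇒ CC·CC·CC·CC·CC·CC·DD·BAB·DD·CC·CC·CC·CC·DD·BAB·DD·CC·CC
    A ↦ BAB
    B ↦ DD
    C ↦ CC
    D ↦ CC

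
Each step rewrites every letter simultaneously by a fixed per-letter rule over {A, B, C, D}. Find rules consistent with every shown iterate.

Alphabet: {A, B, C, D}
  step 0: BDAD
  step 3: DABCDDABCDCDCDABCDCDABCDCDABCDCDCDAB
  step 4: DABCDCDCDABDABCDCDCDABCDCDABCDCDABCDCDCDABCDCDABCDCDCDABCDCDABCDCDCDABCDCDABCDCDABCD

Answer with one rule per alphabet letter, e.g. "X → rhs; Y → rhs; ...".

A->C, B->D, C->CDC, D->DAB

  step 3 ⇒ step 4: DABCDDABCDCDCDABCDCDABCDCDABCDCDCDAB ⇒ DAB·C·D·CDC·DAB·DAB·C·D·CDC·DAB·CDC·DAB·CDC·DAB·C·D·CDC·DAB·CDC·DAB·C·D·CDC·DAB·CDC·DAB·C·D·CDC·DAB·CDC·DAB·CDC·DAB·C·D
    A ↦ C
    B ↦ D
    C ↦ CDC
    D ↦ DAB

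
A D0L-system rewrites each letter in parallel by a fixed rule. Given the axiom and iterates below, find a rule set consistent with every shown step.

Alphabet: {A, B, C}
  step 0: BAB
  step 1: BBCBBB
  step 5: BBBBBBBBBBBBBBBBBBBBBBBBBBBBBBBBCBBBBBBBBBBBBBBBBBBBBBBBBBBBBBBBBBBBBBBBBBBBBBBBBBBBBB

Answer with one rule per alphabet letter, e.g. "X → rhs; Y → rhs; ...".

  step 0 ⇒ step 1: BAB ⇒ BB·CB·BB
    A ↦ CB
    B ↦ BB
    C ↦ A  (constrained at step 1)

A->CB, B->BB, C->A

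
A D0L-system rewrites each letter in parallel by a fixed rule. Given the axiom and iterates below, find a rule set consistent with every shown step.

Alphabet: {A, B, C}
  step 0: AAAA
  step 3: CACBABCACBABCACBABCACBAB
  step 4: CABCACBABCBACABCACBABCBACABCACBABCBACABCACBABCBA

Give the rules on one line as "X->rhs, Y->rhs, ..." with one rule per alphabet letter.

A->B, B->CBA, C->CA

  step 3 ⇒ step 4: CACBABCACBABCACBABCACBAB ⇒ CA·B·CA·CBA·B·CBA·CA·B·CA·CBA·B·CBA·CA·B·CA·CBA·B·CBA·CA·B·CA·CBA·B·CBA
    A ↦ B
    B ↦ CBA
    C ↦ CA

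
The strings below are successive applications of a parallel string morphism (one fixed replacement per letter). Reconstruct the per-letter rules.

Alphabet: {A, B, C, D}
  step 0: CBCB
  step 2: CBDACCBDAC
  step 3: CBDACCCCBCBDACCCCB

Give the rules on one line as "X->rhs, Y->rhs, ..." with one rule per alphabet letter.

A->CC, B->D, C->CB, D->AC

  step 2 ⇒ step 3: CBDACCBDAC ⇒ CB·D·AC·CC·CB·CB·D·AC·CC·CB
    A ↦ CC
    B ↦ D
    C ↦ CB
    D ↦ AC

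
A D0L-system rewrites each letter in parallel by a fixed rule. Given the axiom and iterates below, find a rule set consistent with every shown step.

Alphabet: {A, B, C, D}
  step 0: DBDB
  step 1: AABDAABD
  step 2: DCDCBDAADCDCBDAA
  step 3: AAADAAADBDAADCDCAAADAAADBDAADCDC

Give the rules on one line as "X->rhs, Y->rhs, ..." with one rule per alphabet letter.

A->DC, B->BD, C->AD, D->AA

  step 2 ⇒ step 3: DCDCBDAADCDCBDAA ⇒ AA·AD·AA·AD·BD·AA·DC·DC·AA·AD·AA·AD·BD·AA·DC·DC
    A ↦ DC
    B ↦ BD
    C ↦ AD
    D ↦ AA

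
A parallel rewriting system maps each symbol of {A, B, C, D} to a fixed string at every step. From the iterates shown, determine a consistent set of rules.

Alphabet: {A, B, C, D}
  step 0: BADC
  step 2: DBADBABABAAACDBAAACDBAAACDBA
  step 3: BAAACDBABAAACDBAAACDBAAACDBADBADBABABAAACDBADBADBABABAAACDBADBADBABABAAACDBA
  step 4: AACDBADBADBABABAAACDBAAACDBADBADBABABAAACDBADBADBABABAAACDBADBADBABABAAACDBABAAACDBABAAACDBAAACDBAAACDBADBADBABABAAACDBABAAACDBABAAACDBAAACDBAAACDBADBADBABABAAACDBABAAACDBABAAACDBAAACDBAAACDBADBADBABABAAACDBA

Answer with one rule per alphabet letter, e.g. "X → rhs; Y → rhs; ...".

A->DBA, B->AAC, C->BA, D->BA

  step 3 ⇒ step 4: BAAACDBABAAACDBAAACDBAAACDBADBADBABABAAACDBADBADBABABAAACDBADBADBABABAAACDBA ⇒ AAC·DBA·DBA·DBA·BA·BA·AAC·DBA·AAC·DBA·DBA·DBA·BA·BA·AAC·DBA·DBA·DBA·BA·BA·AAC·DBA·DBA·DBA·BA·BA·AAC·DBA·BA·AAC·DBA·BA·AAC·DBA·AAC·DBA·AAC·DBA·DBA·DBA·BA·BA·AAC·DBA·BA·AAC·DBA·BA·AAC·DBA·AAC·DBA·AAC·DBA·DBA·DBA·BA·BA·AAC·DBA·BA·AAC·DBA·BA·AAC·DBA·AAC·DBA·AAC·DBA·DBA·DBA·BA·BA·AAC·DBA
    A ↦ DBA
    B ↦ AAC
    C ↦ BA
    D ↦ BA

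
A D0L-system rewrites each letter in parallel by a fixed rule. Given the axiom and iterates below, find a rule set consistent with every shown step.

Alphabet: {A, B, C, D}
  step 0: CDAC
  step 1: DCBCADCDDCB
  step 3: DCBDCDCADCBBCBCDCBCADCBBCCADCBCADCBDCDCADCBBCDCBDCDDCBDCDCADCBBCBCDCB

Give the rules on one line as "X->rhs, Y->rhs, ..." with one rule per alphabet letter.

A->DCD, B->BC, C->DCB, D->CA

  step 0 ⇒ step 1: CDAC ⇒ DCB·CA·DCD·DCB
    A ↦ DCD
    C ↦ DCB
    D ↦ CA
    B ↦ BC  (constrained at step 1)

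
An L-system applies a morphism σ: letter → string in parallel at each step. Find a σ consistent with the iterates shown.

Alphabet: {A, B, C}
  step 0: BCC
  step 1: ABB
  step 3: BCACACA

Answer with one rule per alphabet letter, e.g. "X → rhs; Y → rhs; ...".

A->CA, B->A, C->B

  step 0 ⇒ step 1: BCC ⇒ A·B·B
    B ↦ A
    C ↦ B
    A ↦ CA  (constrained at step 1)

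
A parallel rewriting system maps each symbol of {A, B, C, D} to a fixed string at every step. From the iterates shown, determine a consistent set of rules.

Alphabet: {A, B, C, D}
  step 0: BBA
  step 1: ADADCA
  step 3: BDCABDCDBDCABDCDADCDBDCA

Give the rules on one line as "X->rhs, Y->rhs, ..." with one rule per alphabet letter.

  step 0 ⇒ step 1: BBA ⇒ AD·AD·CA
    A ↦ CA
    B ↦ AD
    C ↦ BD  (constrained at step 1)
    D ↦ CD  (constrained at step 1)

A->CA, B->AD, C->BD, D->CD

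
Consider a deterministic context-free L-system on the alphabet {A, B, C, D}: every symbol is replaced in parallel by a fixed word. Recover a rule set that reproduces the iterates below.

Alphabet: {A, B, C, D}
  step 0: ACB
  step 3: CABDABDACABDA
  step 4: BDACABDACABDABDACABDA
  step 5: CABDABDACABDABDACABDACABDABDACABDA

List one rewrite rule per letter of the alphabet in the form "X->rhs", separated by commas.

  step 4 ⇒ step 5: BDACABDACABDABDACABDA ⇒ CA·B·DA·B·DA·CA·B·DA·B·DA·CA·B·DA·CA·B·DA·B·DA·CA·B·DA
    A ↦ DA
    B ↦ CA
    C ↦ B
    D ↦ B

A->DA, B->CA, C->B, D->B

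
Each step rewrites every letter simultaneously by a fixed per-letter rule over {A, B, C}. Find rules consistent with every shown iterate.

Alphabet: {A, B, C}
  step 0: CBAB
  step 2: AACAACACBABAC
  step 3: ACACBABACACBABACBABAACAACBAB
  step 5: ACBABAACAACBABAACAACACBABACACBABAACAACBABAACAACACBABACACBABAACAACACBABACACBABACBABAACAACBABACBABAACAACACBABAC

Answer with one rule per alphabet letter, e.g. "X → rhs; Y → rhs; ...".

  step 2 ⇒ step 3: AACAACACBABAC ⇒ AC·AC·BAB·AC·AC·BAB·AC·BAB·A·AC·A·AC·BAB
    A ↦ AC
    B ↦ A
    C ↦ BAB

A->AC, B->A, C->BAB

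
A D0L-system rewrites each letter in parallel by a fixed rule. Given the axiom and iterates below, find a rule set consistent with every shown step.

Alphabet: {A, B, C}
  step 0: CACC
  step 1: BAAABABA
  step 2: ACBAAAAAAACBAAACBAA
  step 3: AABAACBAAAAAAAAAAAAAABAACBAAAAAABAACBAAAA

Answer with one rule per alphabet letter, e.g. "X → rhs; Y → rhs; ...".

  step 2 ⇒ step 3: ACBAAAAAAACBAAACBAA ⇒ AA·BA·ACB·AA·AA·AA·AA·AA·AA·AA·BA·ACB·AA·AA·AA·BA·ACB·AA·AA
    A ↦ AA
    B ↦ ACB
    C ↦ BA

A->AA, B->ACB, C->BA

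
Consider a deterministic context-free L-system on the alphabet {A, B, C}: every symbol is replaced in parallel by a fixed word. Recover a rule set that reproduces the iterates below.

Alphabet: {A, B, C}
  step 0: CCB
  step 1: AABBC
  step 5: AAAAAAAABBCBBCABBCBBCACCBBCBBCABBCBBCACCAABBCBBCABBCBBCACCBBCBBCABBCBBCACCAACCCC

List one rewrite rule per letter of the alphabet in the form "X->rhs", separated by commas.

  step 0 ⇒ step 1: CCB ⇒ A·A·BBC
    B ↦ BBC
    C ↦ A
    A ↦ CC  (constrained at step 1)

A->CC, B->BBC, C->A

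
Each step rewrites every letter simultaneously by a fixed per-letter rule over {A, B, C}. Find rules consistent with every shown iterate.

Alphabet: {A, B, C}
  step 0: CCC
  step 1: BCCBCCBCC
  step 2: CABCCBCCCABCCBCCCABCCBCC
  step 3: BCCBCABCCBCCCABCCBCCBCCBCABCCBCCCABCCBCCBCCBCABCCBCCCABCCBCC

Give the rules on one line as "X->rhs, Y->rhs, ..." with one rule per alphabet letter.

A->B, B->CA, C->BCC

  step 2 ⇒ step 3: CABCCBCCCABCCBCCCABCCBCC ⇒ BCC·B·CA·BCC·BCC·CA·BCC·BCC·BCC·B·CA·BCC·BCC·CA·BCC·BCC·BCC·B·CA·BCC·BCC·CA·BCC·BCC
    A ↦ B
    B ↦ CA
    C ↦ BCC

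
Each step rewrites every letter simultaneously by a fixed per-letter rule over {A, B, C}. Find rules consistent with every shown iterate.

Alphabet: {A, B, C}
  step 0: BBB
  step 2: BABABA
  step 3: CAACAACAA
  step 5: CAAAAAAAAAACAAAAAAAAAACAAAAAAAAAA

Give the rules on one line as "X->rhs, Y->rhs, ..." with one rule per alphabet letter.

A->AA, B->C, C->BA

  step 2 ⇒ step 3: BABABA ⇒ C·AA·C·AA·C·AA
    A ↦ AA
    B ↦ C
    C ↦ BA  (constrained at step 3)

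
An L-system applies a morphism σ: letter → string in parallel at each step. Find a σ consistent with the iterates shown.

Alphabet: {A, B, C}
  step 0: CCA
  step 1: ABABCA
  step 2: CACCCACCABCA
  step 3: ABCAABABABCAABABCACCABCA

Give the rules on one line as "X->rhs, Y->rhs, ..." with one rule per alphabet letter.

  step 2 ⇒ step 3: CACCCACCABCA ⇒ AB·CA·AB·AB·AB·CA·AB·AB·CA·CC·AB·CA
    A ↦ CA
    B ↦ CC
    C ↦ AB

A->CA, B->CC, C->AB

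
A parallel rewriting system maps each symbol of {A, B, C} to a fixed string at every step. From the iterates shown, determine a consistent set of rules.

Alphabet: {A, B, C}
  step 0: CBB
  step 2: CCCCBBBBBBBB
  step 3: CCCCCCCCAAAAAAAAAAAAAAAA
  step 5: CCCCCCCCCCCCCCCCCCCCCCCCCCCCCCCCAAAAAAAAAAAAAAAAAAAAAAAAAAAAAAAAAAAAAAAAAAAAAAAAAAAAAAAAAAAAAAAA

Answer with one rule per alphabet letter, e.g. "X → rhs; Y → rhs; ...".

A->BB, B->AA, C->CC

  step 2 ⇒ step 3: CCCCBBBBBBBB ⇒ CC·CC·CC·CC·AA·AA·AA·AA·AA·AA·AA·AA
    B ↦ AA
    C ↦ CC
    A ↦ BB  (constrained at step 3)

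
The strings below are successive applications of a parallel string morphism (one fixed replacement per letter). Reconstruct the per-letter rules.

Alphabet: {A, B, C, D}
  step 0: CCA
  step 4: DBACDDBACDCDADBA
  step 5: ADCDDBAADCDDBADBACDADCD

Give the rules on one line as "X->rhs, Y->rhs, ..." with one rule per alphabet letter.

  step 4 ⇒ step 5: DBACDDBACDCDADBA ⇒ A·D·CD·DB·A·A·D·CD·DB·A·DB·A·CD·A·D·CD
    A ↦ CD
    B ↦ D
    C ↦ DB
    D ↦ A

A->CD, B->D, C->DB, D->A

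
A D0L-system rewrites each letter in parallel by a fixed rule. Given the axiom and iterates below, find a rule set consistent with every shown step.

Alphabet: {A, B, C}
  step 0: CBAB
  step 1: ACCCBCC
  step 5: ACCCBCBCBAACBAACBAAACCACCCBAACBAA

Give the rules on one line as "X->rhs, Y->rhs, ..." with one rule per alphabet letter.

  step 0 ⇒ step 1: CBAB ⇒ A·CC·CB·CC
    A ↦ CB
    B ↦ CC
    C ↦ A

A->CB, B->CC, C->A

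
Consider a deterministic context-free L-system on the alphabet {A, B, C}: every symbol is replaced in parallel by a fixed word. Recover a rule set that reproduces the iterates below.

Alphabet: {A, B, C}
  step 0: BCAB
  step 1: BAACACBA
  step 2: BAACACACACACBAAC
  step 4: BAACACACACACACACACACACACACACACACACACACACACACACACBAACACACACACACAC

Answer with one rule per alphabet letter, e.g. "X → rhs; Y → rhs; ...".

  step 1 ⇒ step 2: BAACACBA ⇒ BA·AC·AC·AC·AC·AC·BA·AC
    A ↦ AC
    B ↦ BA
    C ↦ AC

A->AC, B->BA, C->AC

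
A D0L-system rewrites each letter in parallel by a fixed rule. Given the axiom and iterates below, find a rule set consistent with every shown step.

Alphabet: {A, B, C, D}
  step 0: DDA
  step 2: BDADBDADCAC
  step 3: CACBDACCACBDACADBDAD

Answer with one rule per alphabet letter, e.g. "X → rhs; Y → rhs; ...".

  step 2 ⇒ step 3: BDADBDADCAC ⇒ C·AC·BD·AC·C·AC·BD·AC·AD·BD·AD
    A ↦ BD
    B ↦ C
    C ↦ AD
    D ↦ AC

A->BD, B->C, C->AD, D->AC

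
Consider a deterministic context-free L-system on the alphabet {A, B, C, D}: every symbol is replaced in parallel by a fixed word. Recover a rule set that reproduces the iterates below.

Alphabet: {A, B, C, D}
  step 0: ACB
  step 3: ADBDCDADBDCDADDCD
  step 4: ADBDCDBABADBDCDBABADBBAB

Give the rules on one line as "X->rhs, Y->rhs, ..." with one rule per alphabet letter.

A->AD, B->DCD, C->A, D->B

  step 3 ⇒ step 4: ADBDCDADBDCDADDCD ⇒ AD·B·DCD·B·A·B·AD·B·DCD·B·A·B·AD·B·B·A·B
    A ↦ AD
    B ↦ DCD
    C ↦ A
    D ↦ B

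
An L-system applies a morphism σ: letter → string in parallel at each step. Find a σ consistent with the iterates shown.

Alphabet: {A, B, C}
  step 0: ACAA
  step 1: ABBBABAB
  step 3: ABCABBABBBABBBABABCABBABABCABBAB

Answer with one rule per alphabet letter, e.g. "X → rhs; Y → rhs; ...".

  step 0 ⇒ step 1: ACAA ⇒ AB·BB·AB·AB
    A ↦ AB
    C ↦ BB
    B ↦ CA  (constrained at step 1)

A->AB, B->CA, C->BB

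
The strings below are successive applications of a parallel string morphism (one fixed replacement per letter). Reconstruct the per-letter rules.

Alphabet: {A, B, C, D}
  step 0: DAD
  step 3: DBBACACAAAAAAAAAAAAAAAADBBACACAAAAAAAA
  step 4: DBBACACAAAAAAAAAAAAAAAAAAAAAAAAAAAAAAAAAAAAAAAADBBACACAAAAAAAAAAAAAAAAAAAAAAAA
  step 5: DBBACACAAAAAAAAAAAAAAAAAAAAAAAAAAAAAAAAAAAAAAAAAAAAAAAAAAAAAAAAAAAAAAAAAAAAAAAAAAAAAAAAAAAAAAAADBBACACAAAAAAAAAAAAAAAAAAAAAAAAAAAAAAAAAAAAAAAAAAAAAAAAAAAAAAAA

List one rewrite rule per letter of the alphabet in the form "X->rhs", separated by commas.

A->AA, B->AC, C->AA, D->DBB

  step 4 ⇒ step 5: DBBACACAAAAAAAAAAAAAAAAAAAAAAAAAAAAAAAAAAAAAAAADBBACACAAAAAAAAAAAAAAAAAAAAAAAA ⇒ DBB·AC·AC·AA·AA·AA·AA·AA·AA·AA·AA·AA·AA·AA·AA·AA·AA·AA·AA·AA·AA·AA·AA·AA·AA·AA·AA·AA·AA·AA·AA·AA·AA·AA·AA·AA·AA·AA·AA·AA·AA·AA·AA·AA·AA·AA·AA·DBB·AC·AC·AA·AA·AA·AA·AA·AA·AA·AA·AA·AA·AA·AA·AA·AA·AA·AA·AA·AA·AA·AA·AA·AA·AA·AA·AA·AA·AA·AA
    A ↦ AA
    B ↦ AC
    C ↦ AA
    D ↦ DBB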